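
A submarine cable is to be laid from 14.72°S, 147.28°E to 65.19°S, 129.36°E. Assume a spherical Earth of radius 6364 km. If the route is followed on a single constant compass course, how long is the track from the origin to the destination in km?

Rhumb course C = atan2(Δλ, Δψ) with Δψ = ln[tan(π/4+φ₂/2)/tan(π/4+φ₁/2)] = -1.2545, Δλ = -0.3128 → C = 194.00°
d = R·|Δφ| / |cos C| = 6364·0.88087 / 0.97030 = 5777 km

5777 km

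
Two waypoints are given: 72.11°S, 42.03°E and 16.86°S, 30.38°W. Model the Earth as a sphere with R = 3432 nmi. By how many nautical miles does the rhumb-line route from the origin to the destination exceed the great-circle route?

160 nmi

Great circle: cos σ = sin φ₁ sin φ₂ + cos φ₁ cos φ₂ cos Δλ,  σ = 1.1973 rad → d_gc = 4109.203 nmi
Rhumb line: Δψ = +1.5504, q = Δφ/Δψ = 0.6220, d_rh = R√(Δφ²+q²Δλ²) = 4269.701 nmi
Excess = 4269.701 − 4109.203 = 160.498 ≈ 160 nmi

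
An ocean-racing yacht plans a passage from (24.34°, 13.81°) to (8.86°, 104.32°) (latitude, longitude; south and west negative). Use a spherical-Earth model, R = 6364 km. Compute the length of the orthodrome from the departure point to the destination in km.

cos σ = sin φ₁ sin φ₂ + cos φ₁ cos φ₂ cos Δλ
      = sin(24.34°)sin(8.86°) + cos(24.34°)cos(8.86°)cos(90.51°) = 0.0555
σ = 86.820° → d = Rσ = 6364·1.51530 = 9643 km

9643 km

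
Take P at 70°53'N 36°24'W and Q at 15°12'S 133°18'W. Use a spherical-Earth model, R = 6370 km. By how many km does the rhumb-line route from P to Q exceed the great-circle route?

Great circle: cos σ = sin φ₁ sin φ₂ + cos φ₁ cos φ₂ cos Δλ,  σ = 1.8605 rad → d_gc = 11851.6 km
Rhumb line: Δψ = -2.0499, q = Δφ/Δψ = 0.7329, d_rh = R√(Δφ²+q²Δλ²) = 12407.2 km
Excess = 12407.2 − 11851.6 = 555.6 ≈ 556 km

556 km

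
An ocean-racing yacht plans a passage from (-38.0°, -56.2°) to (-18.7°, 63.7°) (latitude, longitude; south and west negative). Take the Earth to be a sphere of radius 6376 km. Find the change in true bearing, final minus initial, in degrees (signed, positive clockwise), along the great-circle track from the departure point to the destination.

-79.6°

Initial bearing θ₁ = atan2(sin Δλ cos φ₂, cos φ₁ sin φ₂ − sin φ₁ cos φ₂ cos Δλ) = 123.49°
Final bearing θ₂ = (initial bearing from the destination back to the start) + 180° = 43.93°
Δθ = θ₂ − θ₁ = -79.6°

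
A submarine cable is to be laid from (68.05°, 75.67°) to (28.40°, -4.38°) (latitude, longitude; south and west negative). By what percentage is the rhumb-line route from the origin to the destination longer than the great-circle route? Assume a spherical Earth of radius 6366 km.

5.2%

Great circle: σ = 1.0496 rad → d_gc = Rσ = 6681.4 km
Rhumb: Δφ = -0.6920, Δλ = -1.3971, Δψ = -1.1230, q = Δφ/Δψ = 0.6163 → d_rh = R√(Δφ²+q²Δλ²) = 7032.0 km
Excess = (7032.0 − 6681.4) / 6681.4 = 350.6 / 6681.4 = 5.247% ≈ 5.2%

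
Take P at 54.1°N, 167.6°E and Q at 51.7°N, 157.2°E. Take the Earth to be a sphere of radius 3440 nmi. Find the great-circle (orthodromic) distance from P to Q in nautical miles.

cos σ = sin φ₁ sin φ₂ + cos φ₁ cos φ₂ cos Δλ
      = sin(54.10°)sin(51.70°) + cos(54.10°)cos(51.70°)cos(-10.40°) = 0.9932
σ = 6.709° → d = Rσ = 3440·0.11709 = 403 nmi

403 nmi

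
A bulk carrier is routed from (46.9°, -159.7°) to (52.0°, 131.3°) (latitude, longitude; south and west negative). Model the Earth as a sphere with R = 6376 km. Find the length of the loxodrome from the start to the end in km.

5018 km

Rhumb course C = atan2(Δλ, Δψ) with Δψ = ln[tan(π/4+φ₂/2)/tan(π/4+φ₁/2)] = +0.1371, Δλ = -1.2043 → C = 276.49°
d = R·|Δφ| / |cos C| = 6376·0.08901 / 0.11310 = 5018 km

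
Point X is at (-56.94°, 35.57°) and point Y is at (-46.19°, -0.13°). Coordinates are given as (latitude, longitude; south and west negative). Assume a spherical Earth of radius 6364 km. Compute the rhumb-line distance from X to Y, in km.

2725 km

Rhumb course C = atan2(Δλ, Δψ) with Δψ = ln[tan(π/4+φ₂/2)/tan(π/4+φ₁/2)] = +0.3037, Δλ = -0.6231 → C = 295.99°
d = R·|Δφ| / |cos C| = 6364·0.18762 / 0.43814 = 2725 km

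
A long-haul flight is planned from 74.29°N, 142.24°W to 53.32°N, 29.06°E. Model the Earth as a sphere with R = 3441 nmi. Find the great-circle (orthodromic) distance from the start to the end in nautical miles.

cos σ = sin φ₁ sin φ₂ + cos φ₁ cos φ₂ cos Δλ
      = sin(74.29°)sin(53.32°) + cos(74.29°)cos(53.32°)cos(171.30°) = 0.6121
σ = 52.255° → d = Rσ = 3441·0.91203 = 3138 nmi

3138 nmi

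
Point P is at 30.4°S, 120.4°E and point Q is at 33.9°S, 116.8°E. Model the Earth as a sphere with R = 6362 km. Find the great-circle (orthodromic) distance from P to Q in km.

515 km

cos σ = sin φ₁ sin φ₂ + cos φ₁ cos φ₂ cos Δλ
      = sin(-30.40°)sin(-33.90°) + cos(-30.40°)cos(-33.90°)cos(-3.60°) = 0.9967
σ = 4.640° → d = Rσ = 6362·0.08099 = 515 km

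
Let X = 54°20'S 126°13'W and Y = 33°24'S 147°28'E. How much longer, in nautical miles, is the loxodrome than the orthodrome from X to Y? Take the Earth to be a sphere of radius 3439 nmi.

198 nmi

Great circle: cos σ = sin φ₁ sin φ₂ + cos φ₁ cos φ₂ cos Δλ,  σ = 1.0719 rad → d_gc = 3686.1 nmi
Rhumb line: Δψ = +0.5150, q = Δφ/Δψ = 0.7094, d_rh = R√(Δφ²+q²Δλ²) = 3884.0 nmi
Excess = 3884.0 − 3686.1 = 197.9 ≈ 198 nmi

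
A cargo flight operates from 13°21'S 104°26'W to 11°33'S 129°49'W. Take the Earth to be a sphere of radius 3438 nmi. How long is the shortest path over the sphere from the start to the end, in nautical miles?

1491 nmi

Haversine: a = sin²(Δφ/2)+cos φ₁ cos φ₂ sin²(Δλ/2) = 0.04626;  σ = 2·atan2(√a,√(1−a))
σ = 24.841° → d = Rσ = 3438·0.43356 = 1491 nmi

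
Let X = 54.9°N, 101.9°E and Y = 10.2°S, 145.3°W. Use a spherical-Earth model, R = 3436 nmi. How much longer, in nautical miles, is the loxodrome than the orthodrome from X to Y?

295 nmi

Great circle: cos σ = sin φ₁ sin φ₂ + cos φ₁ cos φ₂ cos Δλ,  σ = 1.9436 rad → d_gc = 6678.0 nmi
Rhumb line: Δψ = -1.3302, q = Δφ/Δψ = 0.8542, d_rh = R√(Δφ²+q²Δλ²) = 6973.4 nmi
Excess = 6973.4 − 6678.0 = 295.4 ≈ 295 nmi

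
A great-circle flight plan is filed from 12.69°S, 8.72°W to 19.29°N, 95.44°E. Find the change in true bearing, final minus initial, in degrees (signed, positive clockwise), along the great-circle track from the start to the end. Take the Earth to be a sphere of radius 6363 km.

+8.8°

At departure: θ₁ = atan2(sin Δλ cos φ₂, cos φ₁ sin φ₂ − sin φ₁ cos φ₂ cos Δλ) = 73.47°
At arrival: θ₂ = atan2(sin Δλ cos φ₁, −cos φ₂ sin φ₁ + sin φ₂ cos φ₁ cos Δλ) = 82.26°
Δθ = θ₂ − θ₁ = +8.8°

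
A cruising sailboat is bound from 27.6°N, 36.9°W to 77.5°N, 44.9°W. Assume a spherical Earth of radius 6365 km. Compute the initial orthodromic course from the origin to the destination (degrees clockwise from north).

N = sin Δλ·cos φ₂ = -0.0301;  D = cos φ₁ sin φ₂ − sin φ₁ cos φ₂ cos Δλ = +0.7659
initial course = atan2(N, D) = 357.75°

357.7°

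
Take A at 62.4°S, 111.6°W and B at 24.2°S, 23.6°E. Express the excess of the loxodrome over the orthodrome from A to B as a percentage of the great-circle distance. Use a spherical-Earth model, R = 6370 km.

16.5%

Great circle: σ = 1.5073 rad → d_gc = Rσ = 9601.7 km
Rhumb: Δφ = +0.6667, Δλ = +2.3597, Δψ = +0.9684, q = Δφ/Δψ = 0.6884 → d_rh = R√(Δφ²+q²Δλ²) = 11185.8 km
Excess = (11185.8 − 9601.7) / 9601.7 = 1584.1 / 9601.7 = 16.50% ≈ 16.5%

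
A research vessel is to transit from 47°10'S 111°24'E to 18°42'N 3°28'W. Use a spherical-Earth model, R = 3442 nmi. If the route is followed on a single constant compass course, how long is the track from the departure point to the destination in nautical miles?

7401 nmi

Δψ = ln[tan(π/4+φ₂/2)/tan(π/4+φ₁/2)] = +1.2682;  Δφ = +1.1496 rad,  Δλ = -2.0048 rad
q = Δφ/Δψ = 0.9064
d = R·√(Δφ² + q²Δλ²) = 3442·2.15034 = 7401 nmi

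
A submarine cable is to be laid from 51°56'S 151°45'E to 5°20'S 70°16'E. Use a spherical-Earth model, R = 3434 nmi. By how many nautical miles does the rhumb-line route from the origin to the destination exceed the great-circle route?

Great circle: cos σ = sin φ₁ sin φ₂ + cos φ₁ cos φ₂ cos Δλ,  σ = 1.4060 rad → d_gc = 4828.0 nmi
Rhumb line: Δψ = +0.9711, q = Δφ/Δψ = 0.8376, d_rh = R√(Δφ²+q²Δλ²) = 4953.0 nmi
Excess = 4953.0 − 4828.0 = 125.0 ≈ 125 nmi

125 nmi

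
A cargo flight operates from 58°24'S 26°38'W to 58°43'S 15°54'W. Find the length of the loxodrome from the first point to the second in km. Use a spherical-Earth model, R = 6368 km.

Δψ = ln[tan(π/4+φ₂/2)/tan(π/4+φ₁/2)] = -0.0106;  Δφ = -0.0055 rad,  Δλ = +0.1873 rad
q = Δφ/Δψ = 0.5216
d = R·√(Δφ² + q²Δλ²) = 6368·0.09787 = 623 km

623 km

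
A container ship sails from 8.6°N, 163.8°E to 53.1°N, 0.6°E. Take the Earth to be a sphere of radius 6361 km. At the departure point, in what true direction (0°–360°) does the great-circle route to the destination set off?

348.8°

θ = atan2( sin Δλ·cos φ₂ ,  cos φ₁ sin φ₂ − sin φ₁ cos φ₂ cos Δλ )
  = atan2(-0.1735, +0.8766) = 348.80°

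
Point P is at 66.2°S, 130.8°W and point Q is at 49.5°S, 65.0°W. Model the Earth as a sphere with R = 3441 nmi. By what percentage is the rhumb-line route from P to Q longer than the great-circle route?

Great circle: σ = 0.6382 rad → d_gc = Rσ = 2196.0 nmi
Rhumb: Δφ = +0.2915, Δλ = +1.1484, Δψ = +0.5600, q = Δφ/Δψ = 0.5205 → d_rh = R√(Δφ²+q²Δλ²) = 2288.4 nmi
Excess = (2288.4 − 2196.0) / 2196.0 = 92.4 / 2196.0 = 4.21% ≈ 4.2%

4.2%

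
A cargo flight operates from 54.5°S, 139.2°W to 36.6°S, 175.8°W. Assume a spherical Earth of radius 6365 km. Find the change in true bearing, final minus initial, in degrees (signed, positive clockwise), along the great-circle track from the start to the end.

Initial bearing θ₁ = atan2(sin Δλ cos φ₂, cos φ₁ sin φ₂ − sin φ₁ cos φ₂ cos Δλ) = 290.45°
Final bearing θ₂ = (initial bearing from the destination back to the start) + 180° = 317.33°
Δθ = θ₂ − θ₁ = +26.9°

+26.9°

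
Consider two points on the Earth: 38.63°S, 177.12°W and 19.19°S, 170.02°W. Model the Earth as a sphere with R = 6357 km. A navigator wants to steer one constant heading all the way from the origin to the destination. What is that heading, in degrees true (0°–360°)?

Δψ = ln[tan(π/4+φ₂/2)/tan(π/4+φ₁/2)] = +0.3906
Δλ = +0.1239 rad (taken the short way round)
course = atan2(Δλ, Δψ) = 17.60°

17.6°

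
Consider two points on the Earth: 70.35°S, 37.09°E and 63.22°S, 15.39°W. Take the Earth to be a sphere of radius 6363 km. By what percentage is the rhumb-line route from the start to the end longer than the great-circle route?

Great circle: σ = 0.3680 rad → d_gc = Rσ = 2341.9 km
Rhumb: Δφ = +0.1244, Δλ = -0.9159, Δψ = +0.3181, q = Δφ/Δψ = 0.3911 → d_rh = R√(Δφ²+q²Δλ²) = 2413.3 km
Excess = (2413.3 − 2341.9) / 2341.9 = 71.4 / 2341.9 = 3.049% ≈ 3.0%

3.0%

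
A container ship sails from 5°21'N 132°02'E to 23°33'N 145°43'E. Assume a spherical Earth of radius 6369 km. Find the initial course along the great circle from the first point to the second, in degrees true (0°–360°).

34.6°

θ = atan2( sin Δλ·cos φ₂ ,  cos φ₁ sin φ₂ − sin φ₁ cos φ₂ cos Δλ )
  = atan2(+0.2169, +0.3148) = 34.56°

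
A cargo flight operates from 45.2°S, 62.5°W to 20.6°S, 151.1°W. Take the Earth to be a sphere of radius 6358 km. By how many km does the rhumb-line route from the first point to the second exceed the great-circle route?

Great circle: cos σ = sin φ₁ sin φ₂ + cos φ₁ cos φ₂ cos Δλ,  σ = 1.3018 rad → d_gc = 8276.8 km
Rhumb line: Δψ = +0.5188, q = Δφ/Δψ = 0.8276, d_rh = R√(Δφ²+q²Δλ²) = 8582.7 km
Excess = 8582.7 − 8276.8 = 305.9 ≈ 306 km

306 km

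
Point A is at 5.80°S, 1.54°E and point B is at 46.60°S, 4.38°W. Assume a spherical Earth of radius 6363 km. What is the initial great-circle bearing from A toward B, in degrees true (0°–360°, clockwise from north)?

186.2°

N = sin Δλ·cos φ₂ = -0.0709;  D = cos φ₁ sin φ₂ − sin φ₁ cos φ₂ cos Δλ = -0.6538
initial course = atan2(N, D) = 186.19°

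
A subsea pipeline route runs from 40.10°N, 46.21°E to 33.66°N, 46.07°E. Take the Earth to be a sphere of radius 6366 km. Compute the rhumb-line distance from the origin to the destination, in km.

716 km

Δψ = ln[tan(π/4+φ₂/2)/tan(π/4+φ₁/2)] = -0.1407;  Δφ = -0.1124 rad,  Δλ = -0.0024 rad
q = Δφ/Δψ = 0.7990
d = R·√(Δφ² + q²Δλ²) = 6366·0.11242 = 716 km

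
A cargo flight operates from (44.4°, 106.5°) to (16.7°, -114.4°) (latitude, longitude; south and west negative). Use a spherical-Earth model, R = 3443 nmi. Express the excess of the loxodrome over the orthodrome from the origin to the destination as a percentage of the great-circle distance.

11.6%

Great circle: σ = 1.8925 rad → d_gc = Rσ = 6516.0 nmi
Rhumb: Δφ = -0.4835, Δλ = +2.4278, Δψ = -0.5710, q = Δφ/Δψ = 0.8468 → d_rh = R√(Δφ²+q²Δλ²) = 7270.9 nmi
Excess = (7270.9 − 6516.0) / 6516.0 = 754.9 / 6516.0 = 11.59% ≈ 11.6%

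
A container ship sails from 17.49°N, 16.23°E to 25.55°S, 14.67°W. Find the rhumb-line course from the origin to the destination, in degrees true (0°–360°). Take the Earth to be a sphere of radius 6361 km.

Δψ = ln[tan(π/4+φ₂/2)/tan(π/4+φ₁/2)] = -0.7716
Δλ = -0.5393 rad (taken the short way round)
course = atan2(Δλ, Δψ) = 214.95°

215.0°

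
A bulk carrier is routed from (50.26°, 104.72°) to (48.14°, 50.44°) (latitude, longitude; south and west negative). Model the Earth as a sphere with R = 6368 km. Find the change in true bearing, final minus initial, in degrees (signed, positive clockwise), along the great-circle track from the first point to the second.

At departure: θ₁ = atan2(sin Δλ cos φ₂, cos φ₁ sin φ₂ − sin φ₁ cos φ₂ cos Δλ) = 288.05°
At arrival: θ₂ = atan2(sin Δλ cos φ₁, −cos φ₂ sin φ₁ + sin φ₂ cos φ₁ cos Δλ) = 245.63°
Δθ = θ₂ − θ₁ = -42.4°

-42.4°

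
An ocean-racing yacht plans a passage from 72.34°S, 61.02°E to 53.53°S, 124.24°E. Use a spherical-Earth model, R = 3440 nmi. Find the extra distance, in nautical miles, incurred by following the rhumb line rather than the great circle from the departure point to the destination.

81 nmi

Great circle: cos σ = sin φ₁ sin φ₂ + cos φ₁ cos φ₂ cos Δλ,  σ = 0.5595 rad → d_gc = 1924.7 nmi
Rhumb line: Δψ = +0.7518, q = Δφ/Δψ = 0.4367, d_rh = R√(Δφ²+q²Δλ²) = 2005.7 nmi
Excess = 2005.7 − 1924.7 = 81.0 ≈ 81 nmi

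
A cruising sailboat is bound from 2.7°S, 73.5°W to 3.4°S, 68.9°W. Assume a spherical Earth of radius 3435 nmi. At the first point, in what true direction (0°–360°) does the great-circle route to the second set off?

N = sin Δλ·cos φ₂ = +0.0801;  D = cos φ₁ sin φ₂ − sin φ₁ cos φ₂ cos Δλ = -0.0124
initial course = atan2(N, D) = 98.78°

98.8°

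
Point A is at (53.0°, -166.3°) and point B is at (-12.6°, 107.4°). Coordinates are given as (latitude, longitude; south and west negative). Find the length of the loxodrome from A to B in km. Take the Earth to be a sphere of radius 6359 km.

11063 km

Rhumb course C = atan2(Δλ, Δψ) with Δψ = ln[tan(π/4+φ₂/2)/tan(π/4+φ₁/2)] = -1.3165, Δλ = -1.5062 → C = 228.84°
d = R·|Δφ| / |cos C| = 6359·1.14494 / 0.65811 = 11063 km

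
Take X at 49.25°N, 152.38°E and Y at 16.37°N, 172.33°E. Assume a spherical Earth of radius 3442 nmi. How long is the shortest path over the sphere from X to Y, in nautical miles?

2202 nmi

cos σ = sin φ₁ sin φ₂ + cos φ₁ cos φ₂ cos Δλ
      = sin(49.25°)sin(16.37°) + cos(49.25°)cos(16.37°)cos(19.95°) = 0.8022
σ = 36.657° → d = Rσ = 3442·0.63978 = 2202 nmi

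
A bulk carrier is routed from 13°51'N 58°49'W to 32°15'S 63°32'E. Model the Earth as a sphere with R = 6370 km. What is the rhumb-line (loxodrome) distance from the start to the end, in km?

14011 km

Δψ = ln[tan(π/4+φ₂/2)/tan(π/4+φ₁/2)] = -0.8393;  Δφ = -0.8046 rad,  Δλ = +2.1354 rad
q = Δφ/Δψ = 0.9586
d = R·√(Δφ² + q²Δλ²) = 6370·2.19955 = 14011 km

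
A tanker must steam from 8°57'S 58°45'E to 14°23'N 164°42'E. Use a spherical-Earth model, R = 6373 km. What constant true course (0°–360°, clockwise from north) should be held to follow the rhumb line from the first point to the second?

77.5°

Meridional parts: M(φ₁)=-0.1568, M(φ₂)=+0.2537 → ΔM = +0.4106;  Δλ = +1.8492 rad
tan C = Δλ / ΔM = +4.5040 → C = 77.48°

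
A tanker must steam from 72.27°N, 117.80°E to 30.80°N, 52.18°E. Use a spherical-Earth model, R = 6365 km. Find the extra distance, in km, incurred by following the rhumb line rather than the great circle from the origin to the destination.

Great circle: cos σ = sin φ₁ sin φ₂ + cos φ₁ cos φ₂ cos Δλ,  σ = 0.9327 rad → d_gc = 5936.4 km
Rhumb line: Δψ = -1.2926, q = Δφ/Δψ = 0.5599, d_rh = R√(Δφ²+q²Δλ²) = 6155.1 km
Excess = 6155.1 − 5936.4 = 218.7 ≈ 219 km

219 km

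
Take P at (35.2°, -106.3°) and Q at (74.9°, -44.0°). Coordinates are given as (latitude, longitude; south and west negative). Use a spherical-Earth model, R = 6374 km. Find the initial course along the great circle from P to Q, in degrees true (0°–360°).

θ = atan2( sin Δλ·cos φ₂ ,  cos φ₁ sin φ₂ − sin φ₁ cos φ₂ cos Δλ )
  = atan2(+0.2306, +0.7191) = 17.78°

17.8°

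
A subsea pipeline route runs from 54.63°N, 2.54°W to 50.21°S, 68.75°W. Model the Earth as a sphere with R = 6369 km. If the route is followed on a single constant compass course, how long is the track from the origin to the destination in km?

Δψ = ln[tan(π/4+φ₂/2)/tan(π/4+φ₁/2)] = -2.1594;  Δφ = -1.8298 rad,  Δλ = -1.1556 rad
q = Δφ/Δψ = 0.8474
d = R·√(Δφ² + q²Δλ²) = 6369·2.07533 = 13218 km

13218 km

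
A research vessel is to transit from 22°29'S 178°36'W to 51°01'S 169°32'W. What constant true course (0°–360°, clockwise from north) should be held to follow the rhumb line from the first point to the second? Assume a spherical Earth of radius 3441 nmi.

Meridional parts: M(φ₁)=-0.4029, M(φ₂)=-1.0386 → ΔM = -0.6357;  Δλ = +0.1582 rad
tan C = Δλ / ΔM = -0.2489 → C = 166.02°

166.0°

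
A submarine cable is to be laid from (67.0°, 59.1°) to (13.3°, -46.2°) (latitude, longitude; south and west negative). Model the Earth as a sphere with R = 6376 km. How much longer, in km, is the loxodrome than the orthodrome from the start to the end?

752 km

Great circle: cos σ = sin φ₁ sin φ₂ + cos φ₁ cos φ₂ cos Δλ,  σ = 1.4591 rad → d_gc = 9303.5 km
Rhumb line: Δψ = -1.3581, q = Δφ/Δψ = 0.6901, d_rh = R√(Δφ²+q²Δλ²) = 10055.3 km
Excess = 10055.3 − 9303.5 = 751.8 ≈ 752 km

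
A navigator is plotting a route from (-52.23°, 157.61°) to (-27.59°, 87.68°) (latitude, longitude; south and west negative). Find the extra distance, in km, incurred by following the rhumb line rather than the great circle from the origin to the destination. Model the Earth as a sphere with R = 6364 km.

183 km

Great circle: cos σ = sin φ₁ sin φ₂ + cos φ₁ cos φ₂ cos Δλ,  σ = 0.9856 rad → d_gc = 6272.2 km
Rhumb line: Δψ = +0.5714, q = Δφ/Δψ = 0.7526, d_rh = R√(Δφ²+q²Δλ²) = 6454.8 km
Excess = 6454.8 − 6272.2 = 182.6 ≈ 183 km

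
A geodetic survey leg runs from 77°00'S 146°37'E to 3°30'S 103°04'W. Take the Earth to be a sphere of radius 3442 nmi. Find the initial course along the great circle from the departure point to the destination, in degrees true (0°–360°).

N = sin Δλ·cos φ₂ = +0.9360;  D = cos φ₁ sin φ₂ − sin φ₁ cos φ₂ cos Δλ = -0.3514
initial course = atan2(N, D) = 110.58°

110.6°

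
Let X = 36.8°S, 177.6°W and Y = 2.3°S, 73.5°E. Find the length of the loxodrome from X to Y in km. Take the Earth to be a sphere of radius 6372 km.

Rhumb course C = atan2(Δλ, Δψ) with Δψ = ln[tan(π/4+φ₂/2)/tan(π/4+φ₁/2)] = +0.6515, Δλ = -1.9007 → C = 288.92°
d = R·|Δφ| / |cos C| = 6372·0.60214 / 0.32424 = 11833 km

11833 km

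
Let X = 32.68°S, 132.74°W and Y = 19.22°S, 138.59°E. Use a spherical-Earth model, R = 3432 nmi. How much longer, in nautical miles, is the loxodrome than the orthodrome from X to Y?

114 nmi

Great circle: cos σ = sin φ₁ sin φ₂ + cos φ₁ cos φ₂ cos Δλ,  σ = 1.3733 rad → d_gc = 4713.2 nmi
Rhumb line: Δψ = +0.2622, q = Δφ/Δψ = 0.8961, d_rh = R√(Δφ²+q²Δλ²) = 4827.4 nmi
Excess = 4827.4 − 4713.2 = 114.2 ≈ 114 nmi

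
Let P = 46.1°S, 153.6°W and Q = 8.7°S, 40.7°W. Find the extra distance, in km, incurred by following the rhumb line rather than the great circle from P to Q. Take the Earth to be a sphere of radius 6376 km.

Great circle: cos σ = sin φ₁ sin φ₂ + cos φ₁ cos φ₂ cos Δλ,  σ = 1.7292 rad → d_gc = 11025.3 km
Rhumb line: Δψ = +0.7564, q = Δφ/Δψ = 0.8630, d_rh = R√(Δφ²+q²Δλ²) = 11614.1 km
Excess = 11614.1 − 11025.3 = 588.8 ≈ 589 km

589 km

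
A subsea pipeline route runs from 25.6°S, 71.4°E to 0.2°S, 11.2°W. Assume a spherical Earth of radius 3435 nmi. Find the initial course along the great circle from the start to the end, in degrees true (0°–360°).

N = sin Δλ·cos φ₂ = -0.9917;  D = cos φ₁ sin φ₂ − sin φ₁ cos φ₂ cos Δλ = +0.0525
initial course = atan2(N, D) = 273.03°

273.0°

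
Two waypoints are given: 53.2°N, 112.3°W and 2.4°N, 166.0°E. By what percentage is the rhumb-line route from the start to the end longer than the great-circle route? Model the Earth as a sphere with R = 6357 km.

2.5%

Great circle: σ = 1.4506 rad → d_gc = Rσ = 9221.3 km
Rhumb: Δφ = -0.8866, Δλ = -1.4259, Δψ = -1.0587, q = Δφ/Δψ = 0.8374 → d_rh = R√(Δφ²+q²Δλ²) = 9454.7 km
Excess = (9454.7 − 9221.3) / 9221.3 = 233.4 / 9221.3 = 2.53% ≈ 2.5%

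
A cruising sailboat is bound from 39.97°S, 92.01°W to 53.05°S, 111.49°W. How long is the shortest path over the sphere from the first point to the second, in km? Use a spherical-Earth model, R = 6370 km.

Haversine: a = sin²(Δφ/2)+cos φ₁ cos φ₂ sin²(Δλ/2) = 0.02616;  σ = 2·atan2(√a,√(1−a))
σ = 18.615° → d = Rσ = 6370·0.32489 = 2070 km

2070 km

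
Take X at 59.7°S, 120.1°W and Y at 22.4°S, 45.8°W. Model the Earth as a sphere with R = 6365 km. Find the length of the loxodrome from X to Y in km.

Δψ = ln[tan(π/4+φ₂/2)/tan(π/4+φ₁/2)] = +0.9052;  Δφ = +0.6510 rad,  Δλ = +1.2968 rad
q = Δφ/Δψ = 0.7192
d = R·√(Δφ² + q²Δλ²) = 6365·1.13735 = 7239 km

7239 km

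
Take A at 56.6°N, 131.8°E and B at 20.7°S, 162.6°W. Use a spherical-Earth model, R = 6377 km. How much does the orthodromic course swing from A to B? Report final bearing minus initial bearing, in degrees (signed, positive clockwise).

Initial bearing θ₁ = atan2(sin Δλ cos φ₂, cos φ₁ sin φ₂ − sin φ₁ cos φ₂ cos Δλ) = 121.26°
Final bearing θ₂ = (initial bearing from the destination back to the start) + 180° = 149.80°
Δθ = θ₂ − θ₁ = +28.5°

+28.5°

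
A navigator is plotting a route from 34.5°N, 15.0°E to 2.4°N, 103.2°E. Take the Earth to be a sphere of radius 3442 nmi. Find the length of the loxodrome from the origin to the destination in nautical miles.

Rhumb course C = atan2(Δλ, Δψ) with Δψ = ln[tan(π/4+φ₂/2)/tan(π/4+φ₁/2)] = -0.6003, Δλ = +1.5394 → C = 111.30°
d = R·|Δφ| / |cos C| = 3442·0.56025 / 0.36332 = 5308 nmi

5308 nmi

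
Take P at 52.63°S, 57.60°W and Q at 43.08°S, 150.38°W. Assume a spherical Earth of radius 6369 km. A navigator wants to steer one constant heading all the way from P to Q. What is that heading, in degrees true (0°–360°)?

Δψ = ln[tan(π/4+φ₂/2)/tan(π/4+φ₁/2)] = +0.2494
Δλ = -1.6193 rad (taken the short way round)
course = atan2(Δλ, Δψ) = 278.76°

278.8°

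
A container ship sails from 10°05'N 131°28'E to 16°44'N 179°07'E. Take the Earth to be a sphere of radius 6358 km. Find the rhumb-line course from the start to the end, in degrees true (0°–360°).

81.8°

Δψ = ln[tan(π/4+φ₂/2)/tan(π/4+φ₁/2)] = +0.1194
Δλ = +0.8316 rad (taken the short way round)
course = atan2(Δλ, Δψ) = 81.83°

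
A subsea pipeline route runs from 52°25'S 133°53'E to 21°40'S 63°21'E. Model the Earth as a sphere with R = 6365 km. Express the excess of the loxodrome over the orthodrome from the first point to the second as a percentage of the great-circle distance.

Great circle: σ = 1.0685 rad → d_gc = Rσ = 6800.7 km
Rhumb: Δφ = +0.5367, Δλ = -1.2310, Δψ = +0.6905, q = Δφ/Δψ = 0.7772 → d_rh = R√(Δφ²+q²Δλ²) = 6982.6 km
Excess = (6982.6 − 6800.7) / 6800.7 = 181.9 / 6800.7 = 2.67% ≈ 2.7%

2.7%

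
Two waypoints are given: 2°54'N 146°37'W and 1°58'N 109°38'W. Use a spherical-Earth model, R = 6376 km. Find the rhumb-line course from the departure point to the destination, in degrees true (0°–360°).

Δψ = ln[tan(π/4+φ₂/2)/tan(π/4+φ₁/2)] = -0.0163
Δλ = +0.6455 rad (taken the short way round)
course = atan2(Δλ, Δψ) = 91.45°

91.4°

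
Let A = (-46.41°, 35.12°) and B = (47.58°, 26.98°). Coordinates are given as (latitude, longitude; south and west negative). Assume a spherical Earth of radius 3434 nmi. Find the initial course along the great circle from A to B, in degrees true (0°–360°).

354.5°

N = sin Δλ·cos φ₂ = -0.0955;  D = cos φ₁ sin φ₂ − sin φ₁ cos φ₂ cos Δλ = +0.9927
initial course = atan2(N, D) = 354.50°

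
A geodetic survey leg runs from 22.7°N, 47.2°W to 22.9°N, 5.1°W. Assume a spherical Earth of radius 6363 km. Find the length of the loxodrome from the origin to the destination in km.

Δψ = ln[tan(π/4+φ₂/2)/tan(π/4+φ₁/2)] = +0.0038;  Δφ = +0.0035 rad,  Δλ = +0.7348 rad
q = Δφ/Δψ = 0.9219
d = R·√(Δφ² + q²Δλ²) = 6363·0.67738 = 4310 km

4310 km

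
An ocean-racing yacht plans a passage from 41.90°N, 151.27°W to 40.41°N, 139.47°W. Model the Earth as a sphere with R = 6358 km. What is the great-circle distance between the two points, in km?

Haversine: a = sin²(Δφ/2)+cos φ₁ cos φ₂ sin²(Δλ/2) = 0.00616;  σ = 2·atan2(√a,√(1−a))
σ = 9.001° → d = Rσ = 6358·0.15710 = 999 km

999 km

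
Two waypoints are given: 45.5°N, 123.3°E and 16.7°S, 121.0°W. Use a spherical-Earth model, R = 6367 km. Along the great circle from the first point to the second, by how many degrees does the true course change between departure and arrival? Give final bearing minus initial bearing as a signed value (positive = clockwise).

+49.6°

At departure: θ₁ = atan2(sin Δλ cos φ₂, cos φ₁ sin φ₂ − sin φ₁ cos φ₂ cos Δλ) = 83.73°
At arrival: θ₂ = atan2(sin Δλ cos φ₁, −cos φ₂ sin φ₁ + sin φ₂ cos φ₁ cos Δλ) = 133.33°
Δθ = θ₂ − θ₁ = +49.6°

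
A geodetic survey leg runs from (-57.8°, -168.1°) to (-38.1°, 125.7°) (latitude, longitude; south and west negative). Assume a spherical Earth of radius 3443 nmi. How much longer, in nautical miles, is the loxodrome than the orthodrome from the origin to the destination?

94 nmi

Great circle: cos σ = sin φ₁ sin φ₂ + cos φ₁ cos φ₂ cos Δλ,  σ = 0.8074 rad → d_gc = 2779.999 nmi
Rhumb line: Δψ = +0.5224, q = Δφ/Δψ = 0.6582, d_rh = R√(Δφ²+q²Δλ²) = 2873.502 nmi
Excess = 2873.502 − 2779.999 = 93.503 ≈ 94 nmi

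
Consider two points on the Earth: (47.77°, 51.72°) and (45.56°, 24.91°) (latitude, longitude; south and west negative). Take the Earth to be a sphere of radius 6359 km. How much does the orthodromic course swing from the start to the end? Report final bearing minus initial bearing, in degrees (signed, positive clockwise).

-19.7°

At departure: θ₁ = atan2(sin Δλ cos φ₂, cos φ₁ sin φ₂ − sin φ₁ cos φ₂ cos Δλ) = 273.11°
At arrival: θ₂ = atan2(sin Δλ cos φ₁, −cos φ₂ sin φ₁ + sin φ₂ cos φ₁ cos Δλ) = 253.44°
Δθ = θ₂ − θ₁ = -19.7°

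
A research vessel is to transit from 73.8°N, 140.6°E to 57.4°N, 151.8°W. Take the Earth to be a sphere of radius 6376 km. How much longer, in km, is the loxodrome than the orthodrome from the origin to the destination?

168 km

Great circle: cos σ = sin φ₁ sin φ₂ + cos φ₁ cos φ₂ cos Δλ,  σ = 0.5231 rad → d_gc = 3335.2 km
Rhumb line: Δψ = -0.7201, q = Δφ/Δψ = 0.3975, d_rh = R√(Δφ²+q²Δλ²) = 3503.1 km
Excess = 3503.1 − 3335.2 = 167.9 ≈ 168 km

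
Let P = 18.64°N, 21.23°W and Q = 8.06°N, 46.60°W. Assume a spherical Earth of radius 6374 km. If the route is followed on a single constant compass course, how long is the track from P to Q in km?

2984 km

Δψ = ln[tan(π/4+φ₂/2)/tan(π/4+φ₁/2)] = -0.1901;  Δφ = -0.1847 rad,  Δλ = -0.4428 rad
q = Δφ/Δψ = 0.9714
d = R·√(Δφ² + q²Δλ²) = 6374·0.46810 = 2984 km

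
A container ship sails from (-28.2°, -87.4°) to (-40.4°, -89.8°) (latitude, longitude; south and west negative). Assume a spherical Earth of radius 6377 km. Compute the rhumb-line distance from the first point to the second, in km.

1376 km

Δψ = ln[tan(π/4+φ₂/2)/tan(π/4+φ₁/2)] = -0.2587;  Δφ = -0.2129 rad,  Δλ = -0.0419 rad
q = Δφ/Δψ = 0.8231
d = R·√(Δφ² + q²Δλ²) = 6377·0.21570 = 1376 km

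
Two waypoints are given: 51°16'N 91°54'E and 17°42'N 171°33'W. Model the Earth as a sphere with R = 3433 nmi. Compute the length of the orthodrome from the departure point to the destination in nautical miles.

cos σ = sin φ₁ sin φ₂ + cos φ₁ cos φ₂ cos Δλ
      = sin(51.27°)sin(17.70°) + cos(51.27°)cos(17.70°)cos(96.55°) = 0.1692
σ = 80.260° → d = Rσ = 3433·1.40081 = 4809 nmi

4809 nmi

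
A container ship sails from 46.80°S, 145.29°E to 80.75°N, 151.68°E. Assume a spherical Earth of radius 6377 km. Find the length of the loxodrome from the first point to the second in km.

14204 km

Rhumb course C = atan2(Δλ, Δψ) with Δψ = ln[tan(π/4+φ₂/2)/tan(π/4+φ₁/2)] = +3.4411, Δλ = +0.1115 → C = 1.86°
d = R·|Δφ| / |cos C| = 6377·2.22617 / 0.99948 = 14204 km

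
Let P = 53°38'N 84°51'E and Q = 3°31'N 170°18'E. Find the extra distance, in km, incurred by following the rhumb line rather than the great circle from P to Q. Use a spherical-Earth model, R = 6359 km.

Great circle: cos σ = sin φ₁ sin φ₂ + cos φ₁ cos φ₂ cos Δλ,  σ = 1.4743 rad → d_gc = 9375.1 km
Rhumb line: Δψ = -1.0519, q = Δφ/Δψ = 0.8315, d_rh = R√(Δφ²+q²Δλ²) = 9650.2 km
Excess = 9650.2 − 9375.1 = 275.1 ≈ 275 km

275 km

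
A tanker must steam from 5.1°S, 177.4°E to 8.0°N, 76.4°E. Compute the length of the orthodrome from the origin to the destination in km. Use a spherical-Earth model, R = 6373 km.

cos σ = sin φ₁ sin φ₂ + cos φ₁ cos φ₂ cos Δλ
      = sin(-5.10°)sin(8.00°) + cos(-5.10°)cos(8.00°)cos(-101.00°) = -0.2006
σ = 101.571° → d = Rσ = 6373·1.77274 = 11298 km

11298 km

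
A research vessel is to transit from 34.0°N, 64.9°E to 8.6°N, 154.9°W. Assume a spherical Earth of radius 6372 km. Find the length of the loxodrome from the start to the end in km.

Rhumb course C = atan2(Δλ, Δψ) with Δψ = ln[tan(π/4+φ₂/2)/tan(π/4+φ₁/2)] = -0.4810, Δλ = +2.4470 → C = 101.12°
d = R·|Δφ| / |cos C| = 6372·0.44331 / 0.19288 = 14646 km

14646 km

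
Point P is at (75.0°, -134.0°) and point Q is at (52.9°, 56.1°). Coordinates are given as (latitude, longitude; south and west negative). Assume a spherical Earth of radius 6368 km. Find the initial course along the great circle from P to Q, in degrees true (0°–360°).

N = sin Δλ·cos φ₂ = -0.1058;  D = cos φ₁ sin φ₂ − sin φ₁ cos φ₂ cos Δλ = +0.7801
initial course = atan2(N, D) = 352.28°

352.3°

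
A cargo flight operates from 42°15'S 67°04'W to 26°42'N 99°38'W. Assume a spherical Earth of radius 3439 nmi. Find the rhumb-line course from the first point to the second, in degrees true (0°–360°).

336.4°

Δψ = ln[tan(π/4+φ₂/2)/tan(π/4+φ₁/2)] = +1.2989
Δλ = -0.5684 rad (taken the short way round)
course = atan2(Δλ, Δψ) = 336.37°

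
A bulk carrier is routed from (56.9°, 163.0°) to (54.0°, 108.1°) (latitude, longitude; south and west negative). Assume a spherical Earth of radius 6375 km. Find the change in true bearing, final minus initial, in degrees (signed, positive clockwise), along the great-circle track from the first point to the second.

At departure: θ₁ = atan2(sin Δλ cos φ₂, cos φ₁ sin φ₂ − sin φ₁ cos φ₂ cos Δλ) = 288.26°
At arrival: θ₂ = atan2(sin Δλ cos φ₁, −cos φ₂ sin φ₁ + sin φ₂ cos φ₁ cos Δλ) = 241.92°
Δθ = θ₂ − θ₁ = -46.3°

-46.3°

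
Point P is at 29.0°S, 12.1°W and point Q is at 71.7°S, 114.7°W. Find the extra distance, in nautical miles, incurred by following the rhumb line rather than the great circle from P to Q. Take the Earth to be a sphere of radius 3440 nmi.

Great circle: cos σ = sin φ₁ sin φ₂ + cos φ₁ cos φ₂ cos Δλ,  σ = 1.1589 rad → d_gc = 3986.5 nmi
Rhumb line: Δψ = -1.2967, q = Δφ/Δψ = 0.5747, d_rh = R√(Δφ²+q²Δλ²) = 4371.2 nmi
Excess = 4371.2 − 3986.5 = 384.7 ≈ 385 nmi

385 nmi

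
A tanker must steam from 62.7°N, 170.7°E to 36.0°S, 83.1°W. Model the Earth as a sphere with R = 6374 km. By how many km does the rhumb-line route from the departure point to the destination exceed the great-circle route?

Great circle: cos σ = sin φ₁ sin φ₂ + cos φ₁ cos φ₂ cos Δλ,  σ = 2.2470 rad → d_gc = 14322.4 km
Rhumb line: Δψ = -2.0896, q = Δφ/Δψ = 0.8244, d_rh = R√(Δφ²+q²Δλ²) = 14677.4 km
Excess = 14677.4 − 14322.4 = 355.0 ≈ 355 km

355 km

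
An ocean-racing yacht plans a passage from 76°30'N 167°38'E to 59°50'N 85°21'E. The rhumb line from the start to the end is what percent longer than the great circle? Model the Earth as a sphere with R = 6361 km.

Great circle: σ = 0.5425 rad → d_gc = Rσ = 3450.7 km
Rhumb: Δφ = -0.2909, Δλ = -1.4361, Δψ = -0.8229, q = Δφ/Δψ = 0.3535 → d_rh = R√(Δφ²+q²Δλ²) = 3721.8 km
Excess = (3721.8 − 3450.7) / 3450.7 = 271.1 / 3450.7 = 7.86% ≈ 7.9%

7.9%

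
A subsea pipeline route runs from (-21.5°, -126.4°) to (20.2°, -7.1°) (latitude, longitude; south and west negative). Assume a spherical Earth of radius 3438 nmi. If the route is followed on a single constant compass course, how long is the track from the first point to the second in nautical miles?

7432 nmi

Δψ = ln[tan(π/4+φ₂/2)/tan(π/4+φ₁/2)] = +0.7445;  Δφ = +0.7278 rad,  Δλ = +2.0822 rad
q = Δφ/Δψ = 0.9776
d = R·√(Δφ² + q²Δλ²) = 3438·2.16176 = 7432 nmi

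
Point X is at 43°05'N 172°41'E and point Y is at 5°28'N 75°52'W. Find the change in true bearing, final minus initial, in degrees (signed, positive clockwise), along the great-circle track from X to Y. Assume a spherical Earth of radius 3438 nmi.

+65.0°

Initial bearing θ₁ = atan2(sin Δλ cos φ₂, cos φ₁ sin φ₂ − sin φ₁ cos φ₂ cos Δλ) = 71.04°
Final bearing θ₂ = (initial bearing from the destination back to the start) + 180° = 136.06°
Δθ = θ₂ − θ₁ = +65.0°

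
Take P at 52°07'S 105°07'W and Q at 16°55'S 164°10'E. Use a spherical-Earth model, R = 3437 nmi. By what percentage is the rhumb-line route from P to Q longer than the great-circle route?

4.3%

Great circle: σ = 1.3466 rad → d_gc = Rσ = 4628.3 nmi
Rhumb: Δφ = +0.6144, Δλ = -1.5833, Δψ = +0.7698, q = Δφ/Δψ = 0.7980 → d_rh = R√(Δφ²+q²Δλ²) = 4828.9 nmi
Excess = (4828.9 − 4628.3) / 4628.3 = 200.6 / 4628.3 = 4.33% ≈ 4.3%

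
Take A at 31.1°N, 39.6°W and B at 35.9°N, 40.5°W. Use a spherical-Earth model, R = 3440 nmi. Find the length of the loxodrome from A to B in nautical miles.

Rhumb course C = atan2(Δλ, Δψ) with Δψ = ln[tan(π/4+φ₂/2)/tan(π/4+φ₁/2)] = +0.1005, Δλ = -0.0157 → C = 351.12°
d = R·|Δφ| / |cos C| = 3440·0.08378 / 0.98801 = 292 nmi

292 nmi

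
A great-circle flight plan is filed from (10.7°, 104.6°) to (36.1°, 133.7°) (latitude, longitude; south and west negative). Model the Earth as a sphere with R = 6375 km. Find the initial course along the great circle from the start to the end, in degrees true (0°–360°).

41.3°

N = sin Δλ·cos φ₂ = +0.3930;  D = cos φ₁ sin φ₂ − sin φ₁ cos φ₂ cos Δλ = +0.4479
initial course = atan2(N, D) = 41.26°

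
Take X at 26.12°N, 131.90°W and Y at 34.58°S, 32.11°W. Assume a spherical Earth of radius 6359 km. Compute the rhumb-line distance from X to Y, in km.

12483 km

Rhumb course C = atan2(Δλ, Δψ) with Δψ = ln[tan(π/4+φ₂/2)/tan(π/4+φ₁/2)] = -1.1165, Δλ = +1.7417 → C = 122.66°
d = R·|Δφ| / |cos C| = 6359·1.05941 / 0.53967 = 12483 km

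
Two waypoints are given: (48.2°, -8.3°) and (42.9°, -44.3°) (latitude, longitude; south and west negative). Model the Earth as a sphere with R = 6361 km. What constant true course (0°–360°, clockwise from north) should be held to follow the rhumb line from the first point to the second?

258.1°

Δψ = ln[tan(π/4+φ₂/2)/tan(π/4+φ₁/2)] = -0.1322
Δλ = -0.6283 rad (taken the short way round)
course = atan2(Δλ, Δψ) = 258.11°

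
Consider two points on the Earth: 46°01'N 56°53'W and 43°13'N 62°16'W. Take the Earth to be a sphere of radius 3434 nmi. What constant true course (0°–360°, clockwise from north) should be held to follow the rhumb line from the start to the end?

Δψ = ln[tan(π/4+φ₂/2)/tan(π/4+φ₁/2)] = -0.0687
Δλ = -0.0940 rad (taken the short way round)
course = atan2(Δλ, Δψ) = 233.84°

233.8°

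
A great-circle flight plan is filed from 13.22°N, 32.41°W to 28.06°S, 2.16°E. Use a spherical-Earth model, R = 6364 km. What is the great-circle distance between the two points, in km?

Haversine: a = sin²(Δφ/2)+cos φ₁ cos φ₂ sin²(Δλ/2) = 0.20009;  σ = 2·atan2(√a,√(1−a))
σ = 53.144° → d = Rσ = 6364·0.92753 = 5903 km

5903 km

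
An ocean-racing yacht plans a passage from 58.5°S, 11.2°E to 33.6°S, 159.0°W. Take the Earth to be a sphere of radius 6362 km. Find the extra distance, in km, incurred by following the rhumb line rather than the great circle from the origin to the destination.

3359 km

Great circle: cos σ = sin φ₁ sin φ₂ + cos φ₁ cos φ₂ cos Δλ,  σ = 1.5278 rad → d_gc = 9719.8 km
Rhumb line: Δψ = +0.6425, q = Δφ/Δψ = 0.6764, d_rh = R√(Δφ²+q²Δλ²) = 13078.9 km
Excess = 13078.9 − 9719.8 = 3359.1 ≈ 3359 km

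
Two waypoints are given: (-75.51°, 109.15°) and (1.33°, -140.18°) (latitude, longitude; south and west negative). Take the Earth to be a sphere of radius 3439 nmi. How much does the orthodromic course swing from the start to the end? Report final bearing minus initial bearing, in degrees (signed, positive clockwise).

-96.1°

At departure: θ₁ = atan2(sin Δλ cos φ₂, cos φ₁ sin φ₂ − sin φ₁ cos φ₂ cos Δλ) = 109.75°
At arrival: θ₂ = atan2(sin Δλ cos φ₁, −cos φ₂ sin φ₁ + sin φ₂ cos φ₁ cos Δλ) = 13.62°
Δθ = θ₂ − θ₁ = -96.1°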